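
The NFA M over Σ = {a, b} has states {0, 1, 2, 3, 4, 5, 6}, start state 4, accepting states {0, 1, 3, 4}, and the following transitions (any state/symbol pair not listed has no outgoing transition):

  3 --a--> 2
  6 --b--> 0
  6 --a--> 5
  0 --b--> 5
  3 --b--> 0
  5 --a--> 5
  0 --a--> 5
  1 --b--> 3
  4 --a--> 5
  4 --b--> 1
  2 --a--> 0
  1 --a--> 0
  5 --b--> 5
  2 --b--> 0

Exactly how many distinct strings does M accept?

The useful subgraph on states {0, 1, 2, 3, 4} is acyclic, so L(M) is finite; the longest accepting path visits 5 useful states, giving maximum string length 4.
Counting accepting paths from 4 by length: 1 of length 0, 1 of length 1, 2 of length 2, 1 of length 3, 2 of length 4. Total 7.

7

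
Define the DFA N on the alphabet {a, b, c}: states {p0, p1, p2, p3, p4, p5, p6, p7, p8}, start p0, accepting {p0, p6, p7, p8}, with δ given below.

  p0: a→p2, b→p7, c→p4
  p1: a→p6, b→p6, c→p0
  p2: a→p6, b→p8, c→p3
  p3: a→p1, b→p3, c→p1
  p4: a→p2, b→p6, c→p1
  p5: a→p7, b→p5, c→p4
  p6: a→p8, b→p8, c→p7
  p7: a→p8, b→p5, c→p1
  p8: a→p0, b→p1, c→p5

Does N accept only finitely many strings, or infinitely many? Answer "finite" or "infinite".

State p0 is reachable from the start and can reach an accepting state, and it lies on the cycle p0 → p2 → p8 → p0.
Traversing that cycle any number of times yields accepted strings of unbounded length, so the language is infinite.

infinite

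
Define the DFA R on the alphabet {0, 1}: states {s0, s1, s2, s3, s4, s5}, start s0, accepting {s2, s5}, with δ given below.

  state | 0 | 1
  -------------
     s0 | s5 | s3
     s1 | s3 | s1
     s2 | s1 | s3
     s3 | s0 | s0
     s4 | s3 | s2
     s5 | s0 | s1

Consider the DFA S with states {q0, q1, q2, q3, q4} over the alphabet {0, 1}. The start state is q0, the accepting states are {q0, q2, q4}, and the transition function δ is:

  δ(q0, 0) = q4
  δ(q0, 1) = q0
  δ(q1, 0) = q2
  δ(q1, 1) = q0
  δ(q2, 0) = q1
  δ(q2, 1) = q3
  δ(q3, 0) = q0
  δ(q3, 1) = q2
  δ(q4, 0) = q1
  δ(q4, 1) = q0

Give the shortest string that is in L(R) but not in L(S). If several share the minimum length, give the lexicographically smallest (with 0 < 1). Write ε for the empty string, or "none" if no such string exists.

The string 100 is accepted by R but not by S.
No shorter string lies in the difference, and 100 is the lexicographically first length-3 string in L(R) \ L(S).

100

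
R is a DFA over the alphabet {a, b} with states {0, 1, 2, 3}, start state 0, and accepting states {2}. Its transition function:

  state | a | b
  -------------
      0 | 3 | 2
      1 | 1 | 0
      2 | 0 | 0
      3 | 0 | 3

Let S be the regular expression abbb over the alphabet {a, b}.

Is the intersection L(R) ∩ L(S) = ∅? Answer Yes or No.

Converting the expression S to a DFA (subset construction, then merging equivalent states) gives the minimal DFA with states {s0, s1, s2, s3, s4, s5}, start state s0, accepting states {s5} and transitions s0: a→s1, b→s2; s1: a→s2, b→s3; s2: a→s2, b→s2; s3: a→s2, b→s4; s4: a→s2, b→s5; s5: a→s2, b→s2.
Exploring the product automaton R × S from the start pair (0, s0), following both machines on each input symbol, reaches 8 state pairs: (0, s0), (3, s1), (2, s2), (0, s2), (3, s3), (3, s2), (3, s4), (3, s5).
R accepts in {2} and S accepts in {s5}; no reachable pair has both components accepting, so no string drives both machines to acceptance simultaneously and L(R) ∩ L(S) = ∅.
So no string is accepted by both, and the intersection is empty.

Yes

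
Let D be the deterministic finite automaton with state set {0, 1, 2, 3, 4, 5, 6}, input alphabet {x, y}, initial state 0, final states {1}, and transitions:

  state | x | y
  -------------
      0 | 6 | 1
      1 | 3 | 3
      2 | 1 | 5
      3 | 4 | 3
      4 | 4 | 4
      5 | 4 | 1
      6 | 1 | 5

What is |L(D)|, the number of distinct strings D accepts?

The useful subgraph on states {0, 1, 5, 6} is acyclic, so L(D) is finite; the longest accepting path visits 4 useful states, giving maximum string length 3.
Counting accepting paths from 0 by length: 1 of length 1, 1 of length 2, 1 of length 3. Total 3.

3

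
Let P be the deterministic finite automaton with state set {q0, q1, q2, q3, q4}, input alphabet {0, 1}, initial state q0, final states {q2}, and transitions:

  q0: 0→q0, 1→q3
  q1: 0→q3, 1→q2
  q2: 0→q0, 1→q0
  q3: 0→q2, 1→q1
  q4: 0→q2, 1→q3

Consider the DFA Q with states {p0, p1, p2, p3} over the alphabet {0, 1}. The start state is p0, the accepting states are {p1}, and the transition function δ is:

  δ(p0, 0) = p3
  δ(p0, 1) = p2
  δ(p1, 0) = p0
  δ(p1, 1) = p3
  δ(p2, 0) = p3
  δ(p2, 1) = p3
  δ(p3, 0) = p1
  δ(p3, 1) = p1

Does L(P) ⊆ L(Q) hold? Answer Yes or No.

No

The string 10 is in L(P) but not in L(Q).
So L(P) ⊄ L(Q).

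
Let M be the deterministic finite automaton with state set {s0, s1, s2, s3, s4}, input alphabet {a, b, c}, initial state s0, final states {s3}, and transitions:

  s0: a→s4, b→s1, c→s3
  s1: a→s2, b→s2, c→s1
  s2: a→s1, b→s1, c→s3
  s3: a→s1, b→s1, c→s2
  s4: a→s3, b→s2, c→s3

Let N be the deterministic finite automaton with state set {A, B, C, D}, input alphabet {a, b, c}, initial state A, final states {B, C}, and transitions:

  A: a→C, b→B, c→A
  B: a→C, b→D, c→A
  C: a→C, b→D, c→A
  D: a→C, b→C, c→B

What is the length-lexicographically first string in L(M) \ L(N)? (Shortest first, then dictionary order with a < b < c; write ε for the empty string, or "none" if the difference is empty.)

The string c is accepted by M but not by N.
No shorter string lies in the difference, and c is the lexicographically first length-1 string in L(M) \ L(N).

c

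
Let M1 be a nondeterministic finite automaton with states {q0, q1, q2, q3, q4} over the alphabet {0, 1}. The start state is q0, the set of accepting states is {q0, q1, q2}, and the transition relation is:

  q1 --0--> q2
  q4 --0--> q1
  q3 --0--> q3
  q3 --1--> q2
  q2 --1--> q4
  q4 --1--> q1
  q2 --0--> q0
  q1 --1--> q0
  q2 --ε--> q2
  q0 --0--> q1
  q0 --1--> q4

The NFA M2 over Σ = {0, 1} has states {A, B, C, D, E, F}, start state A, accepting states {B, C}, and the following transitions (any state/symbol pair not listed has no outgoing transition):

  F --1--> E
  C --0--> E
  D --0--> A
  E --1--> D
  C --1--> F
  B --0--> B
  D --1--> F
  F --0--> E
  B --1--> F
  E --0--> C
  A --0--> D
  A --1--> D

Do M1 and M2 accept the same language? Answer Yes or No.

No

The empty string ε is accepted by M1 but rejected by M2.
So L(M1) ≠ L(M2).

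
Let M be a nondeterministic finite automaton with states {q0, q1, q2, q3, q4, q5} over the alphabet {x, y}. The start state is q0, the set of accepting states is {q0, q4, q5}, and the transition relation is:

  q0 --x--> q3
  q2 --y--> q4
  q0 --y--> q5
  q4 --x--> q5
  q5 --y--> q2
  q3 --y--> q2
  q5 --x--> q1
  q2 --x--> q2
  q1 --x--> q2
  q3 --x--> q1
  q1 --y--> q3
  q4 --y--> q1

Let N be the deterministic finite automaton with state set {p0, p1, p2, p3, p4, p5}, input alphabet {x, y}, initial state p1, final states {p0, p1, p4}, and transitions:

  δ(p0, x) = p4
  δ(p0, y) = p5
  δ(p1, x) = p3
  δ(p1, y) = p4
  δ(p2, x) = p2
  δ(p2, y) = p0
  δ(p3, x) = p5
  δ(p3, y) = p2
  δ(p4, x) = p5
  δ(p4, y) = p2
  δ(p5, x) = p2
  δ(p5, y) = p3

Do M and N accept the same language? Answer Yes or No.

Yes

Exploring the product automaton M × N from the start pair (q0, p1), following both machines on each input symbol, reaches 6 state pairs: (q0, p1), (q3, p3), (q5, p4), (q1, p5), (q2, p2), (q4, p0).
M accepts in {q0, q4, q5} and N accepts in {p0, p1, p4}. In every reachable pair the two components are either both accepting — (q0, p1), (q5, p4), (q4, p0) — or both non-accepting, so no string is accepted by exactly one of the machines: L(M) \ L(N) and L(N) \ L(M) are both empty.
Hence every string is accepted by M iff it is accepted by N, and the two languages coincide.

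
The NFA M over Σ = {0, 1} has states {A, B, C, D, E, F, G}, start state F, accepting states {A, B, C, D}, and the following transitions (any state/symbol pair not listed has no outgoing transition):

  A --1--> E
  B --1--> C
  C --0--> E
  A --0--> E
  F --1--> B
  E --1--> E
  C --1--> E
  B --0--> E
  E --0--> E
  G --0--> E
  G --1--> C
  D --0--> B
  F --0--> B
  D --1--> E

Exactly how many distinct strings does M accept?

4

The useful subgraph on states {B, C, F} is acyclic, so L(M) is finite; the longest accepting path visits 3 useful states, giving maximum string length 2.
Counting accepting paths from F by length: 2 of length 1, 2 of length 2. Total 4.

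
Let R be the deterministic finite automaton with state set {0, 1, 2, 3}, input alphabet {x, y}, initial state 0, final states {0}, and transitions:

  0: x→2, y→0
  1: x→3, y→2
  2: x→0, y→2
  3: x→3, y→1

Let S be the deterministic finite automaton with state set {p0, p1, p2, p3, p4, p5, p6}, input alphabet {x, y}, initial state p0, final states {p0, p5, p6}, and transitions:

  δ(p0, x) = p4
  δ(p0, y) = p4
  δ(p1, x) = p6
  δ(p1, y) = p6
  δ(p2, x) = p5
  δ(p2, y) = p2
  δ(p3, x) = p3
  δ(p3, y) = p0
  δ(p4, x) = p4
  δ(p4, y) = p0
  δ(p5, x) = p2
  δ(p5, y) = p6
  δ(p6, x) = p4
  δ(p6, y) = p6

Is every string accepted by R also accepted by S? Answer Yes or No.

No

The string y is in L(R) but not in L(S).
So L(R) ⊄ L(S).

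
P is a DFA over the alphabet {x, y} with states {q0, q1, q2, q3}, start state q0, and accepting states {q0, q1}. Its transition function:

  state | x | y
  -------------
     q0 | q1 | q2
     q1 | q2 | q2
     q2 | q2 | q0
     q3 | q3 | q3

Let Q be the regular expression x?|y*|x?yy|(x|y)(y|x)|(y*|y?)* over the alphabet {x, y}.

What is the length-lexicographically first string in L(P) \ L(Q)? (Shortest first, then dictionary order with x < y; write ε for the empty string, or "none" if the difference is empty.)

The string xxy is accepted by P but not by Q.
No shorter string lies in the difference, and xxy is the lexicographically first length-3 string in L(P) \ L(Q).

xxy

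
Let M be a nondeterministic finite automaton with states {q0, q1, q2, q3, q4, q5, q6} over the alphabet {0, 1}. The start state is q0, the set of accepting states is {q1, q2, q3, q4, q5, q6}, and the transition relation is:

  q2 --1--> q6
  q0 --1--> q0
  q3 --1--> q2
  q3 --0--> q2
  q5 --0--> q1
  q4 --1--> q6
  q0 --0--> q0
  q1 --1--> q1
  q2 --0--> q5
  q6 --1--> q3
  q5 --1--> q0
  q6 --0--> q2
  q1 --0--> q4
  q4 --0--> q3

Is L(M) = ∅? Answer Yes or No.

The states reachable from the start state are {q0}.
None of the accepting states {q1, q2, q3, q4, q5, q6} is reachable, so no string is accepted and L(M) = ∅.

Yes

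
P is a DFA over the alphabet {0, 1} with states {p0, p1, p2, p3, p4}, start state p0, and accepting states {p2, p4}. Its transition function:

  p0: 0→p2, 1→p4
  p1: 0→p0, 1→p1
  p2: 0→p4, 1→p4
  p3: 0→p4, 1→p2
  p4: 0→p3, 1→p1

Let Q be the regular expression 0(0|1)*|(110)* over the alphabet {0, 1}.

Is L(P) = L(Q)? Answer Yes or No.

No

The string 1 is accepted by P but rejected by Q.
So L(P) ≠ L(Q).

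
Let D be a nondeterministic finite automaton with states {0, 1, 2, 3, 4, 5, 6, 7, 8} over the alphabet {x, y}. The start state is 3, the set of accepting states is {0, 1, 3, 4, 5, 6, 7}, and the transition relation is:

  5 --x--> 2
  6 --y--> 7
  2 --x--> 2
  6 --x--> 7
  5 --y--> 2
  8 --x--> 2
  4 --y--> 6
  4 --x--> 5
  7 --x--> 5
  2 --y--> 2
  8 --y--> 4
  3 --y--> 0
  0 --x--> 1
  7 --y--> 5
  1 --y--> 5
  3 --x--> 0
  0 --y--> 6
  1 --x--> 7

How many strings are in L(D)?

27

The useful subgraph on states {0, 1, 3, 5, 6, 7} is acyclic, so L(D) is finite; the longest accepting path visits 5 useful states, giving maximum string length 4.
Counting accepting paths from 3 by length: 1 of length 0, 2 of length 1, 4 of length 2, 8 of length 3, 12 of length 4. Total 27.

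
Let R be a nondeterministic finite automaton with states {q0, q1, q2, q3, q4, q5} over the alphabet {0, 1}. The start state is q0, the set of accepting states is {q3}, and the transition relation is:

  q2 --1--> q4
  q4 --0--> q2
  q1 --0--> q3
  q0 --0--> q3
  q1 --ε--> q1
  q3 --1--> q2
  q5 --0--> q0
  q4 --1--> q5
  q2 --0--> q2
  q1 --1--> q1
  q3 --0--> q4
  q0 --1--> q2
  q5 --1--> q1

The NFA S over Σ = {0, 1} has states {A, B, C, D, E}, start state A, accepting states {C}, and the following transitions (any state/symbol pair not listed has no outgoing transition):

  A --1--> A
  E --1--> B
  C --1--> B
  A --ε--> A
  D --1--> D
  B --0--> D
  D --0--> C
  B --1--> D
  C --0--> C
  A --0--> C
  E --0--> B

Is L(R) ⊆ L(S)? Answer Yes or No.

Exploring the product automaton R × S from the start pair (q0, A), following both machines on each input symbol, reaches 17 state pairs: (q0, A), (q3, C), (q2, A), (q4, C), (q2, B), (q2, C), (q4, A), (q5, B), (q2, D), (q4, D), (q4, B), (q5, A), (q0, D), (q1, D), (q5, D), (q0, C), (q1, A).
R accepts in {q3} and S accepts in {C}. The reachable pairs whose R-component is accepting are (q3, C); in each of them the S-component is accepting too, so the product for L(R) \ L(S) (R-component accepting, S-component rejecting) has no reachable accepting pair and the difference is empty.
Hence every string in L(R) is also in L(S).

Yes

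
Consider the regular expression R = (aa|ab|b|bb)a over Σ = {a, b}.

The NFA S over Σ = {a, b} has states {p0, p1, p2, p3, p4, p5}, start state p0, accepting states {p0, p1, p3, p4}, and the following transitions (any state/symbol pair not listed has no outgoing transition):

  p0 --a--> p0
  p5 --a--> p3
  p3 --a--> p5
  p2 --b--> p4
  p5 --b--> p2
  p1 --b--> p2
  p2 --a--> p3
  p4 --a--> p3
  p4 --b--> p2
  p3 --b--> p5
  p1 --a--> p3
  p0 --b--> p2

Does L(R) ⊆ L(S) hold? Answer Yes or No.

Converting the expression R to a DFA (subset construction, then merging equivalent states) gives the minimal DFA with states {r0, r1, r2, r3, r4, r5}, start state r0, accepting states {r4} and transitions r0: a→r1, b→r2; r1: a→r3, b→r3; r2: a→r4, b→r3; r3: a→r4, b→r5; r4: a→r5, b→r5; r5: a→r5, b→r5.
Exploring the product automaton R × S from the start pair (r0, p0), following both machines on each input symbol, reaches 13 state pairs: (r0, p0), (r1, p0), (r2, p2), (r3, p0), (r3, p2), (r4, p3), (r3, p4), (r4, p0), (r5, p2), (r5, p4), (r5, p5), (r5, p0), (r5, p3).
R accepts in {r4} and S accepts in {p0, p1, p3, p4}. The reachable pairs whose R-component is accepting are (r4, p3), (r4, p0); in each of them the S-component is accepting too, so the product for L(R) \ L(S) (R-component accepting, S-component rejecting) has no reachable accepting pair and the difference is empty.
Hence every string in L(R) is also in L(S).

Yes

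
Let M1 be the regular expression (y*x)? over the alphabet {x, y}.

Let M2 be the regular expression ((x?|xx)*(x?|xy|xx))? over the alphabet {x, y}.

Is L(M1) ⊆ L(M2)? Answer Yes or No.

No

The string yx is in L(M1) but not in L(M2).
So L(M1) ⊄ L(M2).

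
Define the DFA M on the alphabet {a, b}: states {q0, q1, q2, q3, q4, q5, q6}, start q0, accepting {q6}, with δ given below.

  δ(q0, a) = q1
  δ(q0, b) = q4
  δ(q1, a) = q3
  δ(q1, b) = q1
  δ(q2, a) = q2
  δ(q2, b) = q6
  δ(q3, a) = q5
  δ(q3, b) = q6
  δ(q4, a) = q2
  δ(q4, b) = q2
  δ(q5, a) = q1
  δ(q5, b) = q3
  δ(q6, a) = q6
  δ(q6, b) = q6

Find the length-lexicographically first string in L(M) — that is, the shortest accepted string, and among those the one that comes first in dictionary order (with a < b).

aab

A breadth-first search from q0 reaches an accepting state first via the path q0 → q1 → q3 → q6 on input aab.
No string of length < 3 is accepted (BFS exhausts all shorter strings without reaching an accepting state), and aab is the lexicographically least accepting string of length 3.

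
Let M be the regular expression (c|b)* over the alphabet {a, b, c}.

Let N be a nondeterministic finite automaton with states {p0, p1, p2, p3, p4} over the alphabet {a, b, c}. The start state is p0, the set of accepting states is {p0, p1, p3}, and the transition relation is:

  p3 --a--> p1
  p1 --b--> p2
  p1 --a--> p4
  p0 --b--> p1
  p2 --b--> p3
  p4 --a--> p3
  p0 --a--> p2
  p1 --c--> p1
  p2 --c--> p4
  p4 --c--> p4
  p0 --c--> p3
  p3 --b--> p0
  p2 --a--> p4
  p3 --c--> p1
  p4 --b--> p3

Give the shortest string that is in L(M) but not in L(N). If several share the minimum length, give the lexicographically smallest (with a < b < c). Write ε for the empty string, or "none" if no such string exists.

bb

The string bb is accepted by M but not by N.
No shorter string lies in the difference, and bb is the lexicographically first length-2 string in L(M) \ L(N).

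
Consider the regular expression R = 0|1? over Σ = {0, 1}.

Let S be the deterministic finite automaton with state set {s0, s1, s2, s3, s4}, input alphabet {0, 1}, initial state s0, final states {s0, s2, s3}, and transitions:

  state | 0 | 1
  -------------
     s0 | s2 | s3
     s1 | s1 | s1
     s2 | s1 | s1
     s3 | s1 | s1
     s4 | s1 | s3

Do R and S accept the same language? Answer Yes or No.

Yes

Converting the expression R to a DFA (subset construction, then merging equivalent states) gives the minimal DFA with states {r0, r1, r2}, start state r0, accepting states {r0, r1} and transitions r0: 0→r1, 1→r1; r1: 0→r2, 1→r2; r2: 0→r2, 1→r2.
Exploring the product automaton R × S from the start pair (r0, s0), following both machines on each input symbol, reaches 4 state pairs: (r0, s0), (r1, s2), (r1, s3), (r2, s1).
R accepts in {r0, r1} and S accepts in {s0, s2, s3}. In every reachable pair the two components are either both accepting — (r0, s0), (r1, s2), (r1, s3) — or both non-accepting, so no string is accepted by exactly one of the machines: L(R) \ L(S) and L(S) \ L(R) are both empty.
Hence every string is accepted by R iff it is accepted by S, and the two languages coincide.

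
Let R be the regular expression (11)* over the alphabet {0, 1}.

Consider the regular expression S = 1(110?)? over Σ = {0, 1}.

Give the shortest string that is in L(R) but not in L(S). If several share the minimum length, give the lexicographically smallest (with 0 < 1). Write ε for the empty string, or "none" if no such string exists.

ε

The empty string ε is accepted by R but not by S.
Since ε is the unique shortest string, it is the required witness.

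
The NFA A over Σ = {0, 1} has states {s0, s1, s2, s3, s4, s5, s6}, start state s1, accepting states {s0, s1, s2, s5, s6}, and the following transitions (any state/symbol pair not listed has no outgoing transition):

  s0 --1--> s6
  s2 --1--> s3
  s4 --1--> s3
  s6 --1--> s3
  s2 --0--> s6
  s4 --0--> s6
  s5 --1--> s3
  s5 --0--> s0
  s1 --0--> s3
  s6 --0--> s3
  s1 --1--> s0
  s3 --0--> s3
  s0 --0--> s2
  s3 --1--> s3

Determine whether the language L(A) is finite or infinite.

finite

The useful states (reachable from s1 and able to reach an accepting state) are {s0, s1, s2, s6}.
Restricted to these states the transition graph has no cycle, so every accepting path has bounded length and L is finite.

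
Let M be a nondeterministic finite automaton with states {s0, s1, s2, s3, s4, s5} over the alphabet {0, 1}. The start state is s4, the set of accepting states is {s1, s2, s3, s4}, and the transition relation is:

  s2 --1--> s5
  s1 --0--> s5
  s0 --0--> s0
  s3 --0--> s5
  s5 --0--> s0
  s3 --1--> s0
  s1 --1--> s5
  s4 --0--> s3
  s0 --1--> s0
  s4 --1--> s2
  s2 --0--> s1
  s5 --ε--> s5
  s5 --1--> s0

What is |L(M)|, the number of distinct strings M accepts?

The useful subgraph on states {s1, s2, s3, s4} is acyclic, so L(M) is finite; the longest accepting path visits 3 useful states, giving maximum string length 2.
Counting accepting paths from s4 by length: 1 of length 0, 2 of length 1, 1 of length 2. Total 4.

4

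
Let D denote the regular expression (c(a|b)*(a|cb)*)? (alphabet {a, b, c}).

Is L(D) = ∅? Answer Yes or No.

The empty string ε matches the expression, so it belongs to L(D).
Since L(D) contains at least one string, it is not empty.

No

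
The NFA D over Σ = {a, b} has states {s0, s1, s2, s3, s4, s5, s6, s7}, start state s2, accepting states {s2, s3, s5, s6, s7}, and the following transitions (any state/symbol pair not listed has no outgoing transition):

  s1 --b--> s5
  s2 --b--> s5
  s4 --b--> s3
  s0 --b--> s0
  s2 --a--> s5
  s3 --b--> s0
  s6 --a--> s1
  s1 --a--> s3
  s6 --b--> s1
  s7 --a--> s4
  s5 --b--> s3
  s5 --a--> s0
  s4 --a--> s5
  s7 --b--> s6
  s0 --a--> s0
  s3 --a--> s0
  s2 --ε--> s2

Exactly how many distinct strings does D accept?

The useful subgraph on states {s2, s3, s5} is acyclic, so L(D) is finite; the longest accepting path visits 3 useful states, giving maximum string length 2.
Counting accepting paths from s2 by length: 1 of length 0, 2 of length 1, 2 of length 2. Total 5.

5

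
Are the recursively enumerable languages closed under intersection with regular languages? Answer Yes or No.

Yes

First check the input against a DFA for the regular language; if it passes, run the recogniser for L and accept when it does.
So the recursively enumerable languages are closed under intersection with a regular language.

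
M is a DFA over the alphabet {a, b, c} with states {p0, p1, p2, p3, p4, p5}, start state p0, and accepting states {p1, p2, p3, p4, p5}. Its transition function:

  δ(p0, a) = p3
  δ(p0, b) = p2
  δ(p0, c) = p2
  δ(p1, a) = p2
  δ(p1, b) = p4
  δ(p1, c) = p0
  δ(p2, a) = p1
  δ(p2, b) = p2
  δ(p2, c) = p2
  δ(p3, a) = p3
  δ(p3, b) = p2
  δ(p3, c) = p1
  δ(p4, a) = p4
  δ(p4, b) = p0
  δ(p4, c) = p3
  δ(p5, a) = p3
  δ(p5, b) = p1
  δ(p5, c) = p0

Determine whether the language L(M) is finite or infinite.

infinite

State p0 is reachable from the start and can reach an accepting state, and it lies on the cycle p0 → p2 → p1 → p0.
Traversing that cycle any number of times yields accepted strings of unbounded length, so the language is infinite.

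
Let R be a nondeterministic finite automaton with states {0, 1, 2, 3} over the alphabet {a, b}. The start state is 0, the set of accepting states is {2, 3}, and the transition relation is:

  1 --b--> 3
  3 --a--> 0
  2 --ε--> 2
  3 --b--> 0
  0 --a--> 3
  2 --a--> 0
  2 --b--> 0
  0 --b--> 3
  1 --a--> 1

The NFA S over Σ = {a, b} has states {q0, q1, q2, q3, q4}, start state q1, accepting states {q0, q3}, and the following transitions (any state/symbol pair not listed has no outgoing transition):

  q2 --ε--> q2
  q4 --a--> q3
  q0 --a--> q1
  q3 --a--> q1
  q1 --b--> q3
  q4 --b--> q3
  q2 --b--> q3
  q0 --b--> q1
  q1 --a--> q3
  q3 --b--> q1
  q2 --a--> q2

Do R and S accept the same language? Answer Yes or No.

Exploring the product automaton R × S from the start pair (0, q1), following both machines on each input symbol, reaches 2 state pairs: (0, q1), (3, q3).
R accepts in {2, 3} and S accepts in {q0, q3}. In every reachable pair the two components are either both accepting — (3, q3) — or both non-accepting, so no string is accepted by exactly one of the machines: L(R) \ L(S) and L(S) \ L(R) are both empty.
Hence every string is accepted by R iff it is accepted by S, and the two languages coincide.

Yes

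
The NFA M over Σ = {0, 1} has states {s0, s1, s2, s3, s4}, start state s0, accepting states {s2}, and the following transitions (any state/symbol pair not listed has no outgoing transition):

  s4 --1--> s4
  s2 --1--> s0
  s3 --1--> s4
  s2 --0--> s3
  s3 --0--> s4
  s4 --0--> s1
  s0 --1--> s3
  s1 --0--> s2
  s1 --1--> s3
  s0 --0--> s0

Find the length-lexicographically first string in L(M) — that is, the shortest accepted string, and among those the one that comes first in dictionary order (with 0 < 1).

A breadth-first search from s0 reaches an accepting state first via the path s0 → s3 → s4 → s1 → s2 on input 1000.
No string of length < 4 is accepted (BFS exhausts all shorter strings without reaching an accepting state), and 1000 is the lexicographically least accepting string of length 4.

1000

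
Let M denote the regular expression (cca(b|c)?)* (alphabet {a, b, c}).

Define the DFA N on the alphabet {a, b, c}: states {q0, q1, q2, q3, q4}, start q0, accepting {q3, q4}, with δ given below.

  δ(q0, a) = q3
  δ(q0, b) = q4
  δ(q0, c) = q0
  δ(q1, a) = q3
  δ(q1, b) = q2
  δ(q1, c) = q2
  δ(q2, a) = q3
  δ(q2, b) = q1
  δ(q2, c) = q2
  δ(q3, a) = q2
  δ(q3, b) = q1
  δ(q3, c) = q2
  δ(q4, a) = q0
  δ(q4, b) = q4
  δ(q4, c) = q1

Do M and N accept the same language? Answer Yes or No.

No

The empty string ε is accepted by M but rejected by N.
So L(M) ≠ L(N).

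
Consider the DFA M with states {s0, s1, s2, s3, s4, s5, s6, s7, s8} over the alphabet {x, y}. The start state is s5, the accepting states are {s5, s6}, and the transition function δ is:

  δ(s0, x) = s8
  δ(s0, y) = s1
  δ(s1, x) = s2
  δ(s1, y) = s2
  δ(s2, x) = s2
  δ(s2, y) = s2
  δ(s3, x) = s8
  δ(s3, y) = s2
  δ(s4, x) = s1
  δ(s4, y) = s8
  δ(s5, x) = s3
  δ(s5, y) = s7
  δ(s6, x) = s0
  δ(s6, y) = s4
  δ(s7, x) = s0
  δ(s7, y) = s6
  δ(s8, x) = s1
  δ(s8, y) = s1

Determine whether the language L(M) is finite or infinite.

The useful states (reachable from s5 and able to reach an accepting state) are {s5, s6, s7}.
Restricted to these states the transition graph has no cycle, so every accepting path has bounded length and L is finite.

finite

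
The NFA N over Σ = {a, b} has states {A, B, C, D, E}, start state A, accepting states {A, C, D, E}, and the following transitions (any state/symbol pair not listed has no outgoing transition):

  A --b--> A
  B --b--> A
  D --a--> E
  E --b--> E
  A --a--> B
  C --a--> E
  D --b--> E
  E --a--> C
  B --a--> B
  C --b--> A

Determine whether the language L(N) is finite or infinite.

infinite

State A is reachable from the start and can reach an accepting state, and it lies on the cycle A → A.
Traversing that cycle any number of times yields accepted strings of unbounded length, so the language is infinite.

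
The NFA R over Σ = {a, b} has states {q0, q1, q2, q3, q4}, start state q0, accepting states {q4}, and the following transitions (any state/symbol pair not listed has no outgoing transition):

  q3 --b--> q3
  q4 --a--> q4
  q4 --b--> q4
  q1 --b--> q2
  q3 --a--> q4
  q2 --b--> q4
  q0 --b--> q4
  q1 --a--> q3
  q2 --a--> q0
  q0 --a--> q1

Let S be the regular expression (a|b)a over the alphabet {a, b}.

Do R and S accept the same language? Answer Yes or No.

No

The string b is accepted by R but rejected by S.
So L(R) ≠ L(S).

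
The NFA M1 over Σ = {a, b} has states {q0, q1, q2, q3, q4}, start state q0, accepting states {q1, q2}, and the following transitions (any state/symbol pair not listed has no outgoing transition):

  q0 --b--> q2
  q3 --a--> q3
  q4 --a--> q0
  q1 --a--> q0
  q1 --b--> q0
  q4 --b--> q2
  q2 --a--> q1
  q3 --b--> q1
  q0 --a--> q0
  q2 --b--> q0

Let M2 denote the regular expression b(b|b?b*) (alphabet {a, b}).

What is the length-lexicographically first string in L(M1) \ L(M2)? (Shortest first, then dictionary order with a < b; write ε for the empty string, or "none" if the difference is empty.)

The string ab is accepted by M1 but not by M2.
No shorter string lies in the difference, and ab is the lexicographically first length-2 string in L(M1) \ L(M2).

ab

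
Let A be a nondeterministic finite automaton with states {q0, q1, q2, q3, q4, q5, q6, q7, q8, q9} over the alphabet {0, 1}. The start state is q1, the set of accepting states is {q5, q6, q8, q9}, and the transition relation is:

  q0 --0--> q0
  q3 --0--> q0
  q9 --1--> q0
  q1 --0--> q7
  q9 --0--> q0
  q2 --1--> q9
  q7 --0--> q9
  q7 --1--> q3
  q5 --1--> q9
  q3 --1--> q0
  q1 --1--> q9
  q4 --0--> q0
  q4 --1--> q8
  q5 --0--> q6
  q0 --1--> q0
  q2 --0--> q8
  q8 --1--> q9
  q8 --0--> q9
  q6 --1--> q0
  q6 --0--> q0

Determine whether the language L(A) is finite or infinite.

The useful states (reachable from q1 and able to reach an accepting state) are {q1, q7, q9}.
Restricted to these states the transition graph has no cycle, so every accepting path has bounded length and L is finite.

finite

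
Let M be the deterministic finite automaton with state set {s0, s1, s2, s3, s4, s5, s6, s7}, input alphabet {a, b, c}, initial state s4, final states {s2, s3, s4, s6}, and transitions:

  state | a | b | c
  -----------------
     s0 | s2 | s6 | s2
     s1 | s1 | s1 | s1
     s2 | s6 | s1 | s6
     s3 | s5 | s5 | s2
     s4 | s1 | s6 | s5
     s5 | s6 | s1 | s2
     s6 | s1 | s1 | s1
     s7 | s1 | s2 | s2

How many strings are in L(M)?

The useful subgraph on states {s2, s4, s5, s6} is acyclic, so L(M) is finite; the longest accepting path visits 4 useful states, giving maximum string length 3.
Counting accepting paths from s4 by length: 1 of length 0, 1 of length 1, 2 of length 2, 2 of length 3. Total 6.

6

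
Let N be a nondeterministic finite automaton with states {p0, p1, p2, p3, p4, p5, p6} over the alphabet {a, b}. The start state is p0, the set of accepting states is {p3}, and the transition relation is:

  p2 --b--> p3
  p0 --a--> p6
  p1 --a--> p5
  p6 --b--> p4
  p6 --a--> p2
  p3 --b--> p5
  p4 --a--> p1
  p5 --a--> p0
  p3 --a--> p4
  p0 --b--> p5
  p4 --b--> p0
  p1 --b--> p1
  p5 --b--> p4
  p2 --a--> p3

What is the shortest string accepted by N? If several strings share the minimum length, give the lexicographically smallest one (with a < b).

aaa

A breadth-first search from p0 reaches an accepting state first via the path p0 → p6 → p2 → p3 on input aaa.
No string of length < 3 is accepted (BFS exhausts all shorter strings without reaching an accepting state), and aaa is the lexicographically least accepting string of length 3.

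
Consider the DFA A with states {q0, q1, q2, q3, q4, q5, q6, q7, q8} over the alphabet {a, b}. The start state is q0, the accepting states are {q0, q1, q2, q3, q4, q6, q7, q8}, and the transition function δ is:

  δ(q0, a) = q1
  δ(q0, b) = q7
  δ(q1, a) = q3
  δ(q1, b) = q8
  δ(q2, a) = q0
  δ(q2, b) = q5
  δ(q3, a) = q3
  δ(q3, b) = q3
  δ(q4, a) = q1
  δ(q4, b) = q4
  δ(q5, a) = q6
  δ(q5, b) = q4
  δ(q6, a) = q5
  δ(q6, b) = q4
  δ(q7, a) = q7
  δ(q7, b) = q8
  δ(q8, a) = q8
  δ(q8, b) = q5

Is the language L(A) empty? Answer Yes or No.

The empty string ε is accepted: the run q0 ends in the accepting state q0.
Since at least one string is accepted, L(A) is not empty.

No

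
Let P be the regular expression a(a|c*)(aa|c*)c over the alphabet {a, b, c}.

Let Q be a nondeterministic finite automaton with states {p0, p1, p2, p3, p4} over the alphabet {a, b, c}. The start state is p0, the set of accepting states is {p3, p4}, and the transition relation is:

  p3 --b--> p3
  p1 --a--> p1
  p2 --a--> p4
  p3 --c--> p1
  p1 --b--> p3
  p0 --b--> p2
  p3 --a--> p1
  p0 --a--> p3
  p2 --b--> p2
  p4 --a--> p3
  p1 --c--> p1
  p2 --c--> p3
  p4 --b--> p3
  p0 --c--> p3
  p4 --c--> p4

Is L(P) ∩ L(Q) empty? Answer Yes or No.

Converting the expression P to a DFA (subset construction, then merging equivalent states) gives the minimal DFA with states {r0, r1, r2, r3, r4, r5, r6, r7, r8, r9}, start state r0, accepting states {r4, r6, r9} and transitions r0: a→r1, b→r2, c→r2; r1: a→r3, b→r2, c→r4; r2: a→r2, b→r2, c→r2; r3: a→r5, b→r2, c→r6; r4: a→r7, b→r2, c→r4; r5: a→r8, b→r2, c→r9; r6: a→r2, b→r2, c→r6; r7: a→r8, b→r2, c→r2; r8: a→r2, b→r2, c→r9; r9: a→r2, b→r2, c→r2.
Exploring the product automaton P × Q from the start pair (r0, p0), following both machines on each input symbol, reaches 13 state pairs: (r0, p0), (r1, p3), (r2, p2), (r2, p3), (r3, p1), (r4, p1), (r2, p4), (r2, p1), (r5, p1), (r6, p1), (r7, p1), (r8, p1), (r9, p1).
P accepts in {r4, r6, r9} and Q accepts in {p3, p4}; no reachable pair has both components accepting, so no string drives both machines to acceptance simultaneously and L(P) ∩ L(Q) = ∅.
So no string is accepted by both, and the intersection is empty.

Yes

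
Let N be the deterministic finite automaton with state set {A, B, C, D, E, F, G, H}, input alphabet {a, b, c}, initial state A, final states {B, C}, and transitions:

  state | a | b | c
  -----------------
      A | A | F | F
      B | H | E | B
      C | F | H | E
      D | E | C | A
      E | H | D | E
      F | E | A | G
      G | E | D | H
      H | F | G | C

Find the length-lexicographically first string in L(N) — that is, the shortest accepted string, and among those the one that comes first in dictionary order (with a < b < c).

A breadth-first search from A reaches an accepting state first via the path A → F → E → H → C on input baac.
No string of length < 4 is accepted (BFS exhausts all shorter strings without reaching an accepting state), and baac is the lexicographically least accepting string of length 4.

baac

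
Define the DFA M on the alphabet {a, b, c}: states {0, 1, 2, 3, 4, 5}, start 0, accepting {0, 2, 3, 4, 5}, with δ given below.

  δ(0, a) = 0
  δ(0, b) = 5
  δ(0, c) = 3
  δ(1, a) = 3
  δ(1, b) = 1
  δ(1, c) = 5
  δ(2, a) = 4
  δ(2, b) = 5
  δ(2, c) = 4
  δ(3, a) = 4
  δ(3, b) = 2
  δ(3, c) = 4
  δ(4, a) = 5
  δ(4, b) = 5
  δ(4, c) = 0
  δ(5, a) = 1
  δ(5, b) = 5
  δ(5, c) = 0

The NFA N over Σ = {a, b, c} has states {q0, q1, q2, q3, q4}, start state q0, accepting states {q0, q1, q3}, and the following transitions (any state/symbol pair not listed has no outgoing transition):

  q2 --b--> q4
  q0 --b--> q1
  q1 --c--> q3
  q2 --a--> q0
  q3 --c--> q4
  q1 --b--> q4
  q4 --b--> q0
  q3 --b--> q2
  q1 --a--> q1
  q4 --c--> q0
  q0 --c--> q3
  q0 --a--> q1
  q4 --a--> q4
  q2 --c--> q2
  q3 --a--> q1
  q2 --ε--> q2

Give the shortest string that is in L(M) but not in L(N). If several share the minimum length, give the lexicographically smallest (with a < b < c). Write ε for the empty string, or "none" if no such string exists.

The string ab is accepted by M but not by N.
No shorter string lies in the difference, and ab is the lexicographically first length-2 string in L(M) \ L(N).

ab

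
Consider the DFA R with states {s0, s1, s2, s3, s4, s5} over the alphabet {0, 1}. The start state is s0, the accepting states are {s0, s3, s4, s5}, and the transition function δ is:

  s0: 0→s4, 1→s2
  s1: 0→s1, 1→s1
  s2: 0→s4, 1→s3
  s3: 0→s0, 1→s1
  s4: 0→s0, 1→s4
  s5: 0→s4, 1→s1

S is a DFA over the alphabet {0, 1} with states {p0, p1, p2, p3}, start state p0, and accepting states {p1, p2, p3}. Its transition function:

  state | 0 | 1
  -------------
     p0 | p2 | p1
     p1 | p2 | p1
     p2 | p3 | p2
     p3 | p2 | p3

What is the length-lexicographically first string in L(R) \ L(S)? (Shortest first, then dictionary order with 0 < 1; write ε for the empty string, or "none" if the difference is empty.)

The empty string ε is accepted by R but not by S.
Since ε is the unique shortest string, it is the required witness.

ε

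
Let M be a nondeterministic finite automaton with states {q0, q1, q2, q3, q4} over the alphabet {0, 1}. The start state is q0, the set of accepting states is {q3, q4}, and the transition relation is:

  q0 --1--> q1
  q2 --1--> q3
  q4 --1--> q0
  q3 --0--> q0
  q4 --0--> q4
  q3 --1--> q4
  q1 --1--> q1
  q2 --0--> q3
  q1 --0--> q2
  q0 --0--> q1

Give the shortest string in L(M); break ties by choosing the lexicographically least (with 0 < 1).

A breadth-first search from q0 reaches an accepting state first via the path q0 → q1 → q2 → q3 on input 000.
No string of length < 3 is accepted (BFS exhausts all shorter strings without reaching an accepting state), and 000 is the lexicographically least accepting string of length 3.

000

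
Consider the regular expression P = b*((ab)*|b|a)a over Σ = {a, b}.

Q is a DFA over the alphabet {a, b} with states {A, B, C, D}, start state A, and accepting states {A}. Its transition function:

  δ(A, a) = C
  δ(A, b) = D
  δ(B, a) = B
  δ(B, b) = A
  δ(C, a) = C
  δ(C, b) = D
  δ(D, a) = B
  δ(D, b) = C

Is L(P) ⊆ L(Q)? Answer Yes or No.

No

The string a is in L(P) but not in L(Q).
So L(P) ⊄ L(Q).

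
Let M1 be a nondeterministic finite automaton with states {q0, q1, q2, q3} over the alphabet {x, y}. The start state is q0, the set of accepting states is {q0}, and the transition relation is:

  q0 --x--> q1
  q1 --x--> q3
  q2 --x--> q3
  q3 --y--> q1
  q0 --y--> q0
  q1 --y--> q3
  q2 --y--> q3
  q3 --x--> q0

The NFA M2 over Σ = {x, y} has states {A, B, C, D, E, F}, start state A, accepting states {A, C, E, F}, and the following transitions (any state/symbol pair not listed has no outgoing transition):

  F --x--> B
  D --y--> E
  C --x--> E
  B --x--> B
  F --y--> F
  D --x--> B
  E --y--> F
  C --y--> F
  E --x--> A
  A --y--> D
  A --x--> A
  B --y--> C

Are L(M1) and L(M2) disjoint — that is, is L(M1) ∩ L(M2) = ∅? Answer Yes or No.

The empty string ε is accepted by both M1 and M2.
Hence L(M1) ∩ L(M2) ≠ ∅.

No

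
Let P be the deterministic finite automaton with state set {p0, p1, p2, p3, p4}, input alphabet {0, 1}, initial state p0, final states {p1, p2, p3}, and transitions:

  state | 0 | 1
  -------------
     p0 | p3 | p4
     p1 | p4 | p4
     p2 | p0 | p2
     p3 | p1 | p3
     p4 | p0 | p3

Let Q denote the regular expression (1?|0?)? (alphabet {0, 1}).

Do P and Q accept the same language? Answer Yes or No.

No

The string 00 is accepted by P but rejected by Q.
So L(P) ≠ L(Q).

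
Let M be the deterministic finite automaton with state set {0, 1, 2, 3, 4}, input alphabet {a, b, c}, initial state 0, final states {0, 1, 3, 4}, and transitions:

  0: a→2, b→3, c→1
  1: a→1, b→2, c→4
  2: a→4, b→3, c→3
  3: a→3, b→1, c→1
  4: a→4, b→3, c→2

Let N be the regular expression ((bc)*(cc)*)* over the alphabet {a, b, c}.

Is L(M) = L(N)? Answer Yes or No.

The string b is accepted by M but rejected by N.
So L(M) ≠ L(N).

No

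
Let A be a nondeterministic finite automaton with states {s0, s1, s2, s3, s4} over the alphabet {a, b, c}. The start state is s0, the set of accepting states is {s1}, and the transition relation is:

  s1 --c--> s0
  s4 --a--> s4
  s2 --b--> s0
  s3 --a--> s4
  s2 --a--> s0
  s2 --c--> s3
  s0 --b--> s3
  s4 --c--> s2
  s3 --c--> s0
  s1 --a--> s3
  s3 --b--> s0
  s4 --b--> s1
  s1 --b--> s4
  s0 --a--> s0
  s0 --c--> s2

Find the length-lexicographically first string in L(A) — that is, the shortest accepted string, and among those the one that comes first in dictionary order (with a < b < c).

bab

A breadth-first search from s0 reaches an accepting state first via the path s0 → s3 → s4 → s1 on input bab.
No string of length < 3 is accepted (BFS exhausts all shorter strings without reaching an accepting state), and bab is the lexicographically least accepting string of length 3.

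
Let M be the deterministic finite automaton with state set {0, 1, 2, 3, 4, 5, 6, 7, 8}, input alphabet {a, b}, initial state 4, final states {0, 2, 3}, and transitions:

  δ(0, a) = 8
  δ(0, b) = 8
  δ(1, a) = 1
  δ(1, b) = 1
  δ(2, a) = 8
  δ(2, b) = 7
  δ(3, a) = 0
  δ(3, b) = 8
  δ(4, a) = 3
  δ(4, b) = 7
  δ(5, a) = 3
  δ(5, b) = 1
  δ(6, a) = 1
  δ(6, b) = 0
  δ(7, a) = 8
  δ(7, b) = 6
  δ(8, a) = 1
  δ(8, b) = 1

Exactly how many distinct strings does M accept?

3

The useful subgraph on states {0, 3, 4, 6, 7} is acyclic, so L(M) is finite; the longest accepting path visits 4 useful states, giving maximum string length 3.
Counting accepting paths from 4 by length: 1 of length 1, 1 of length 2, 1 of length 3. Total 3.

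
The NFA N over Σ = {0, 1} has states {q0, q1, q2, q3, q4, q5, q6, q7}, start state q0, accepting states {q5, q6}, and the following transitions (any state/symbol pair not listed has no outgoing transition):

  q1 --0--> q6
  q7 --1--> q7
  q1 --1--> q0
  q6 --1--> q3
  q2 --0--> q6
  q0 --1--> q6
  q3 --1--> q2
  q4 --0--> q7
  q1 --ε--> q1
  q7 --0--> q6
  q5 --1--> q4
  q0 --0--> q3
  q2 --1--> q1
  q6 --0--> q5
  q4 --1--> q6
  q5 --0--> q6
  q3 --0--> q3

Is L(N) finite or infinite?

infinite

State q0 is reachable from the start and can reach an accepting state, and it lies on the cycle q0 → q3 → q2 → q1 → q0.
Traversing that cycle any number of times yields accepted strings of unbounded length, so the language is infinite.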